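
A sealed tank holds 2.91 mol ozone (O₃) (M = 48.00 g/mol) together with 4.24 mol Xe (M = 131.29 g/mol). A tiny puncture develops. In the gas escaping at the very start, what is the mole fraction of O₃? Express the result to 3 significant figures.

Each component's effusion rate ∝ (its partial pressure)·(1/√M) ∝ n_i/√M_i.
x_O₃(eff) = (n_O₃/√M_O₃) / (n_O₃/√M_O₃ + n_Xe/√M_Xe)
= (2.91/√48.00) / (2.91/√48.00 + 4.24/√131.29) = 0.4200/(0.4200 + 0.3700) = 0.532.

0.532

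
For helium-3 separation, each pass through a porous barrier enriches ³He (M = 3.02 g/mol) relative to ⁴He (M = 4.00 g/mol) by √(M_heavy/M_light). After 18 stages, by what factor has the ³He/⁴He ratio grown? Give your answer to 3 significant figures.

12.5

Each stage multiplies the ratio by α = √(4.00/3.02), so after 18 stages the overall factor is α^18 = (4.00/3.02)^(18/2).
= 1.32450^9 = 12.5.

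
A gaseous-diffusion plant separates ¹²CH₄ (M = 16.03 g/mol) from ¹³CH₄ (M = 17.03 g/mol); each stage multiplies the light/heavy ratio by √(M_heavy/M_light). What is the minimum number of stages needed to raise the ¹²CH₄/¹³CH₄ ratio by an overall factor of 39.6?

Per stage α = (17.03/16.03)^(1/2) = 1.06238^0.5, giving ln α = 0.03026.
Need α^N ≥ 39.6 ⇒ N ≥ ln(39.6) / ln α = 3.679 / 0.03026 = 121.58.
So at least 122 stages are needed.

122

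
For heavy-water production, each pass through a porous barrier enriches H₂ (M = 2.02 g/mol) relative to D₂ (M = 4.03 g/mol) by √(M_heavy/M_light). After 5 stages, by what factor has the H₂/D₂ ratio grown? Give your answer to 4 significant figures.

Overall factor = α^5 with α = √(4.03/2.02), i.e. (4.03/2.02)^(5/2).
= 1.99505^(5/2) = 5.622.

5.622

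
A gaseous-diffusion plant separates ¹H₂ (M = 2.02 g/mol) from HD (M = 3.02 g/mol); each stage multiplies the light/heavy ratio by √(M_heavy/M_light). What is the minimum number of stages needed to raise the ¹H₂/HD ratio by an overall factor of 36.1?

18

With α = √(3.02/2.02) per stage, ln α = ½ ln(1.49505) = 0.2011.
Need α^N ≥ 36.1 ⇒ N ≥ ln(36.1) / ln α = 3.586 / 0.2011 = 17.84.
Minimum whole number of stages: N = 18.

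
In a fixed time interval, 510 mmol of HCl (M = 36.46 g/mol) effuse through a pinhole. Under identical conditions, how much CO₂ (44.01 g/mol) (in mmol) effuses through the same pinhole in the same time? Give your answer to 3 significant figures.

464 mmol

Since effusion rate ∝ 1/√M, rate_CO₂/rate_HCl = √(M_HCl/M_CO₂) = √(36.46/44.01) = √0.8284 = 0.9102.
So the amount for CO₂ is 510 × 0.9102 = 464 mmol.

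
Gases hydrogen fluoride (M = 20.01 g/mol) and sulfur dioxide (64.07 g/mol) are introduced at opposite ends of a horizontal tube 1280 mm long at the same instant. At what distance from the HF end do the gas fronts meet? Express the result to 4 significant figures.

821.1 mm

In equal time, each gas travels a distance ∝ its rate ∝ 1/√M, so d_HF/d_SO₂ = √(M_SO₂/M_HF) = √(64.07/20.01) = 1.789.
With d_HF + d_SO₂ = 1280 mm, d_SO₂ = 1280/(1 + 1.789) = 458.9 mm.
d_HF = 1280 − 458.9 = 821.1 mm.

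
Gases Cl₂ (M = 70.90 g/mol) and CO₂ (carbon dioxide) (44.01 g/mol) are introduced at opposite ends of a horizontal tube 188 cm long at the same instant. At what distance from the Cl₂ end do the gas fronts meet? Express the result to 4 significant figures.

82.85 cm

Distances travelled in equal time are proportional to diffusion rates, so d_Cl₂/d_CO₂ = √(M_CO₂/M_Cl₂) = √(44.01/70.90) = 0.7879.
With d_Cl₂ + d_CO₂ = 188 cm, d_CO₂ = 188/(1 + 0.7879) = 105.2 cm.
d_Cl₂ = 188 − 105.2 = 82.85 cm.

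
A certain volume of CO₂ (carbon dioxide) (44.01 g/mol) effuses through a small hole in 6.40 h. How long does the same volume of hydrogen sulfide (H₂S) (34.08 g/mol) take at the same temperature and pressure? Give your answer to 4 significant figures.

Using Graham's law: t_H₂S/t_CO₂ = √(M_H₂S/M_CO₂) = √(34.08/44.01) = √0.7744 = 0.8800.
So the time for H₂S is 6.40 × 0.8800 = 5.632 h.

5.632 h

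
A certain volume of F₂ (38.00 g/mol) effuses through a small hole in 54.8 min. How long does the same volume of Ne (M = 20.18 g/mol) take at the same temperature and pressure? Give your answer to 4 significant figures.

Graham's law gives t_Ne/t_F₂ = √(M_Ne/M_F₂) = √(20.18/38.00) = √0.5311 = 0.7287.
So the time for Ne is 54.8 × 0.7287 = 39.93 min.

39.93 min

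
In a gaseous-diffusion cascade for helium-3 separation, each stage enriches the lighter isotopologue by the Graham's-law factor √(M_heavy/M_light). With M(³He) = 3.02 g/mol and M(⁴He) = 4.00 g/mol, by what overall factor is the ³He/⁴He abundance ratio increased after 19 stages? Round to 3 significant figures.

Each stage multiplies the ratio by α = √(4.00/3.02), so after 19 stages the overall factor is α^19 = (4.00/3.02)^(19/2).
= 1.32450^(19/2) = 14.4.

14.4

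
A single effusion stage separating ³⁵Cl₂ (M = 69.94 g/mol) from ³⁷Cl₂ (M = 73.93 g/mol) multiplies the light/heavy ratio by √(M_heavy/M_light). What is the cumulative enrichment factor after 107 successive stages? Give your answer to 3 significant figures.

Overall factor = α^107 with α = √(73.93/69.94), i.e. (73.93/69.94)^(107/2).
= 1.05705^(107/2) = 19.5.

19.5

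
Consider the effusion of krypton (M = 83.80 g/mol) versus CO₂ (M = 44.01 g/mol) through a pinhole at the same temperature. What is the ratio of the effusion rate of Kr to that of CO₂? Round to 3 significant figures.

0.725

Using Graham's law: rate_Kr/rate_CO₂ = √(M_CO₂/M_Kr) = √(44.01/83.80) = √0.5252 = 0.725.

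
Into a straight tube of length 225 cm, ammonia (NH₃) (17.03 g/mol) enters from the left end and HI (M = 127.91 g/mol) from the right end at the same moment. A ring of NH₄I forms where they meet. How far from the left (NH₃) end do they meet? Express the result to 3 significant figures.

Distances travelled in equal time are proportional to diffusion rates, so d_NH₃/d_HI = √(M_HI/M_NH₃) = √(127.91/17.03) = 2.741.
With d_NH₃ + d_HI = 225 cm, d_HI = 225/(1 + 2.741) = 60.15 cm.
d_NH₃ = 225 − 60.15 = 165 cm.

165 cm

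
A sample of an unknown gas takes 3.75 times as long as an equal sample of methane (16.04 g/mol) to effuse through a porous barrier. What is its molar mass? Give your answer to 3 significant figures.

Graham's law gives t_X/t_CH₄ = √(M_X/M_CH₄).
3.75 = √(M_X/16.04)
M_X = 16.04 × 3.75² = 16.04 × 14.06 = 226 g/mol

226 g/mol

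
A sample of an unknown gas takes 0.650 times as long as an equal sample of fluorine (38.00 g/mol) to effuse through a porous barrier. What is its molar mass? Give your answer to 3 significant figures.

By Graham's law, t_X/t_F₂ = √(M_X/M_F₂).
0.650 = √(M_X/38.00)
M_X = 38.00 × 0.650² = 38.00 × 0.4225 = 16.1 g/mol

16.1 g/mol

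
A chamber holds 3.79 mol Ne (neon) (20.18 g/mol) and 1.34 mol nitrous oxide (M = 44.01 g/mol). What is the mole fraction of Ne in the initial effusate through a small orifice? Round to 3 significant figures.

0.807

Each component's effusion rate ∝ (its partial pressure)·(1/√M) ∝ n_i/√M_i.
x_Ne(eff) = (n_Ne/√M_Ne) / (n_Ne/√M_Ne + n_N₂O/√M_N₂O)
= (3.79/√20.18) / (3.79/√20.18 + 1.34/√44.01) = 0.8437/(0.8437 + 0.2020) = 0.807.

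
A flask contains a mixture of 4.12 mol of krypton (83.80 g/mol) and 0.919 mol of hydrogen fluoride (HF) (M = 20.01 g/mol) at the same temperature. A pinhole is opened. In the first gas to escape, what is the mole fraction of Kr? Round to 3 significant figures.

Rate_i ∝ x_i/√M_i (Graham's law weighted by mole fraction), so the effusate composition follows n_i/√M_i.
Mole fraction of Kr in the effusate = (n_Kr/√M_Kr) / (n_Kr/√M_Kr + n_HF/√M_HF)
= (4.12/√83.80) / (4.12/√83.80 + 0.919/√20.01) = 0.4501/(0.4501 + 0.2054) = 0.687.

0.687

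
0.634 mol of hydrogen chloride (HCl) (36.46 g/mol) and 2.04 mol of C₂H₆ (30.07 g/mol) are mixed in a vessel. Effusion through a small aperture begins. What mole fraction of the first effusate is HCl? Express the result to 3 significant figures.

0.220

Effusion rate of each component ∝ n_i/√M_i (partial pressure × 1/√M).
Mole fraction of HCl in the effusate = (n_HCl/√M_HCl) / (n_HCl/√M_HCl + n_C₂H₆/√M_C₂H₆)
= (0.634/√36.46) / (0.634/√36.46 + 2.04/√30.07) = 0.1050/(0.1050 + 0.3720) = 0.220.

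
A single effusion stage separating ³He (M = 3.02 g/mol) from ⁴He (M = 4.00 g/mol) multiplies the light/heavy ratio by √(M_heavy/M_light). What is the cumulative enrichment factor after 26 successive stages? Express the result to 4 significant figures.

38.61

The single-stage factor is √(M_heavy/M_light), so 26 stages give [√(4.00/3.02)]^26 = (4.00/3.02)^(26/2).
= 1.32450^13 = 38.61.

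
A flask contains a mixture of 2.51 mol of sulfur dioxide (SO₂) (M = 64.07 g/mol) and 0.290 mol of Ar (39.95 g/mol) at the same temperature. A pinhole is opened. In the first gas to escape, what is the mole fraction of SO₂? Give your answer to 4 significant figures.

0.8724

Each component's effusion rate ∝ (its partial pressure)·(1/√M) ∝ n_i/√M_i.
So x_SO₂ in the escaping gas = (n_SO₂/√M_SO₂) / Σ(n_i/√M_i)
= (2.51/√64.07) / (2.51/√64.07 + 0.290/√39.95) = 0.3136/(0.3136 + 0.04588) = 0.8724.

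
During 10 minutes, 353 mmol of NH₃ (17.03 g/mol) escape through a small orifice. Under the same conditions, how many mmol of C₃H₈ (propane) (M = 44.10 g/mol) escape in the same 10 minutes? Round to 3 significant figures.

Graham's law gives rate_C₃H₈/rate_NH₃ = √(M_NH₃/M_C₃H₈) = √(17.03/44.10) = √0.3862 = 0.6214.
So the amount for C₃H₈ is 353 × 0.6214 = 219 mmol.

219 mmol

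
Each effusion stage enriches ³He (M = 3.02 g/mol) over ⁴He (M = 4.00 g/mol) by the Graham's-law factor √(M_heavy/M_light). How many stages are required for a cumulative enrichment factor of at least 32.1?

Single-stage factor α = √(4.00/3.02), so ln α = ½ ln(1.32450) = 0.1405.
Need α^N ≥ 32.1 ⇒ N ≥ ln(32.1) / ln α = 3.469 / 0.1405 = 24.69.
Rounding up, N = 25 stages.

25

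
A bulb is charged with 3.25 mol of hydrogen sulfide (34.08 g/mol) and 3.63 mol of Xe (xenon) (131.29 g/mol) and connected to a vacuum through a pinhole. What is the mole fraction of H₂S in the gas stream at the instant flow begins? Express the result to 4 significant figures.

0.6373

Effusion rate of each component ∝ n_i/√M_i (partial pressure × 1/√M).
Mole fraction of H₂S in the effusate = (n_H₂S/√M_H₂S) / (n_H₂S/√M_H₂S + n_Xe/√M_Xe)
= (3.25/√34.08) / (3.25/√34.08 + 3.63/√131.29) = 0.5567/(0.5567 + 0.3168) = 0.6373.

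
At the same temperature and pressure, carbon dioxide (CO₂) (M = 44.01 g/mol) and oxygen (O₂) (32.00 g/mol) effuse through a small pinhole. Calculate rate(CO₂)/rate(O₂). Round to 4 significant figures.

0.8527

From Graham's law, rate_CO₂/rate_O₂ = √(M_O₂/M_CO₂) = √(32.00/44.01) = √0.7271 = 0.8527.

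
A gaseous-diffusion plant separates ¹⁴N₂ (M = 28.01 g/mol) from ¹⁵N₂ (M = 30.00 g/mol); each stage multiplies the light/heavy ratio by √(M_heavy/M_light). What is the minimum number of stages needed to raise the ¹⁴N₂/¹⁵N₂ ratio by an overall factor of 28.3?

98

Per stage α = (30.00/28.01)^(1/2) = 1.07105^0.5, giving ln α = 0.03432.
Need α^N ≥ 28.3 ⇒ N ≥ ln(28.3) / ln α = 3.343 / 0.03432 = 97.41.
So at least 98 stages are needed.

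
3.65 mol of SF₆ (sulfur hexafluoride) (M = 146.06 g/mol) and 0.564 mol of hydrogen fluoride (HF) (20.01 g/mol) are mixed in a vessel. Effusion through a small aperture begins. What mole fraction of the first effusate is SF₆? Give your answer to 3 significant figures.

The effusion rate of species i is ∝ p_i/√M_i ∝ n_i/√M_i.
Mole fraction of SF₆ in the effusate = (n_SF₆/√M_SF₆) / (n_SF₆/√M_SF₆ + n_HF/√M_HF)
= (3.65/√146.06) / (3.65/√146.06 + 0.564/√20.01) = 0.3020/(0.3020 + 0.1261) = 0.705.

0.705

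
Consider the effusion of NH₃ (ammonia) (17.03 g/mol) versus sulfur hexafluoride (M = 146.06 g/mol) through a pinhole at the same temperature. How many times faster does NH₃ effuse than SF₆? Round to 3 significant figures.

2.93

Since effusion rate ∝ 1/√M, rate_NH₃/rate_SF₆ = √(M_SF₆/M_NH₃) = √(146.06/17.03) = √8.577 = 2.93.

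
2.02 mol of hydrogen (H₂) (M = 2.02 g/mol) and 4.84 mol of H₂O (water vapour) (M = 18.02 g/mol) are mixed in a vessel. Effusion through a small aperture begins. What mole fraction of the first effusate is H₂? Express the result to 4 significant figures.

Rate_i ∝ x_i/√M_i (Graham's law weighted by mole fraction), so the effusate composition follows n_i/√M_i.
So x_H₂ in the escaping gas = (n_H₂/√M_H₂) / Σ(n_i/√M_i)
= (2.02/√2.02) / (2.02/√2.02 + 4.84/√18.02) = 1.421/(1.421 + 1.140) = 0.5549.

0.5549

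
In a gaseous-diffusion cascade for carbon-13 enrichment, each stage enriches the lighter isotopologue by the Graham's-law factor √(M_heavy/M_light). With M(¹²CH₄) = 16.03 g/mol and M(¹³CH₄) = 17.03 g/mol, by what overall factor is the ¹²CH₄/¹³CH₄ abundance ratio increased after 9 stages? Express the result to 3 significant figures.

1.31

The single-stage factor is √(M_heavy/M_light), so 9 stages give [√(17.03/16.03)]^9 = (17.03/16.03)^(9/2).
= 1.06238^(9/2) = 1.31.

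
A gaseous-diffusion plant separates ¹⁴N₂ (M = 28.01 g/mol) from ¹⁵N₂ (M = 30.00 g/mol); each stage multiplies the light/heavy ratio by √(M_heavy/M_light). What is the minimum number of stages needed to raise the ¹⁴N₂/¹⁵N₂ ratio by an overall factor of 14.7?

Per stage α = (30.00/28.01)^(1/2) = 1.07105^0.5, giving ln α = 0.03432.
Need α^N ≥ 14.7 ⇒ N ≥ ln(14.7) / ln α = 2.688 / 0.03432 = 78.32.
Minimum whole number of stages: N = 79.

79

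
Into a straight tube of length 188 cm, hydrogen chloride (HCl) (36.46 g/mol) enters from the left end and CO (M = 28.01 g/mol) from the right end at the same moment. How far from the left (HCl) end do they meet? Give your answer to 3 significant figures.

87.8 cm

Graham's law gives d_HCl/d_CO = rate_HCl/rate_CO = √(M_CO/M_HCl) = √(28.01/36.46) = 0.8765.
With d_HCl + d_CO = 188 cm, d_CO = 188/(1 + 0.8765) = 100.2 cm.
d_HCl = 188 − 100.2 = 87.8 cm.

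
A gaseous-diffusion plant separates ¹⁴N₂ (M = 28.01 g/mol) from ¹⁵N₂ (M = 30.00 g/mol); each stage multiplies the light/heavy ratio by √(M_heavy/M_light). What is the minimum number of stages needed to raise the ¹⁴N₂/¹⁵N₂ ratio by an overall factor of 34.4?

104

Per stage α = (30.00/28.01)^(1/2) = 1.07105^0.5, giving ln α = 0.03432.
Need α^N ≥ 34.4 ⇒ N ≥ ln(34.4) / ln α = 3.538 / 0.03432 = 103.10.
So at least 104 stages are needed.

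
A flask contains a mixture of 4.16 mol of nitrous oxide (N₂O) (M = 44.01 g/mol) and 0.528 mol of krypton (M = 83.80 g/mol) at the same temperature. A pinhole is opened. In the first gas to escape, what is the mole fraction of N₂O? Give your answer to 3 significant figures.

0.916

Rate_i ∝ x_i/√M_i (Graham's law weighted by mole fraction), so the effusate composition follows n_i/√M_i.
Mole fraction of N₂O in the effusate = (n_N₂O/√M_N₂O) / (n_N₂O/√M_N₂O + n_Kr/√M_Kr)
= (4.16/√44.01) / (4.16/√44.01 + 0.528/√83.80) = 0.6271/(0.6271 + 0.05768) = 0.916.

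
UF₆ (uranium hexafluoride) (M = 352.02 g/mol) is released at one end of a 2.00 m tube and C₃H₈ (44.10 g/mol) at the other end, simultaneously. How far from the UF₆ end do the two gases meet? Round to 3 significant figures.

Distances travelled in equal time are proportional to diffusion rates, so d_UF₆/d_C₃H₈ = √(M_C₃H₈/M_UF₆) = √(44.10/352.02) = 0.3539.
With d_UF₆ + d_C₃H₈ = 2.00 m, d_C₃H₈ = 2.00/(1 + 0.3539) = 1.477 m.
d_UF₆ = 2.00 − 1.477 = 0.523 m.

0.523 m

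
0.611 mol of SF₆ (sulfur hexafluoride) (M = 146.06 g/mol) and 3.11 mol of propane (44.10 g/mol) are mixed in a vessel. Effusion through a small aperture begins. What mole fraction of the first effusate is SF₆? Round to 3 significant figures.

0.0974

Each component's effusion rate ∝ (its partial pressure)·(1/√M) ∝ n_i/√M_i.
Mole fraction of SF₆ in the effusate = (n_SF₆/√M_SF₆) / (n_SF₆/√M_SF₆ + n_C₃H₈/√M_C₃H₈)
= (0.611/√146.06) / (0.611/√146.06 + 3.11/√44.10) = 0.05056/(0.05056 + 0.4683) = 0.0974.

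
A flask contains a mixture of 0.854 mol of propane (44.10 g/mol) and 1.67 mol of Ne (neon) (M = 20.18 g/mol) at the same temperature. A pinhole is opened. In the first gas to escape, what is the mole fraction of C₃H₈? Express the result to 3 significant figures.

0.257

The effusion rate of species i is ∝ p_i/√M_i ∝ n_i/√M_i.
Mole fraction of C₃H₈ in the effusate = (n_C₃H₈/√M_C₃H₈) / (n_C₃H₈/√M_C₃H₈ + n_Ne/√M_Ne)
= (0.854/√44.10) / (0.854/√44.10 + 1.67/√20.18) = 0.1286/(0.1286 + 0.3718) = 0.257.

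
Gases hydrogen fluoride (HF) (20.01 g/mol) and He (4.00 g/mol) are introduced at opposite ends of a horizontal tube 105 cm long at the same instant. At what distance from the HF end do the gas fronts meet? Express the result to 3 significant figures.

32.4 cm

Graham's law gives d_HF/d_He = rate_HF/rate_He = √(M_He/M_HF) = √(4.00/20.01) = 0.4471.
With d_HF + d_He = 105 cm, d_He = 105/(1 + 0.4471) = 72.56 cm.
d_HF = 105 − 72.56 = 32.4 cm.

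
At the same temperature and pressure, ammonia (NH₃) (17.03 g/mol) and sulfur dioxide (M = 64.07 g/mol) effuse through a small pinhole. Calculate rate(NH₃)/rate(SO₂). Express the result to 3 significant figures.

Graham's law gives rate_NH₃/rate_SO₂ = √(M_SO₂/M_NH₃) = √(64.07/17.03) = √3.762 = 1.94.

1.94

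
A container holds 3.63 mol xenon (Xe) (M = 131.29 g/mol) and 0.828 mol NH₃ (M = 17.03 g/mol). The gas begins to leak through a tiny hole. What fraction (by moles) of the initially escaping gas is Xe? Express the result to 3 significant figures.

0.612

Rate_i ∝ x_i/√M_i (Graham's law weighted by mole fraction), so the effusate composition follows n_i/√M_i.
Mole fraction of Xe in the effusate = (n_Xe/√M_Xe) / (n_Xe/√M_Xe + n_NH₃/√M_NH₃)
= (3.63/√131.29) / (3.63/√131.29 + 0.828/√17.03) = 0.3168/(0.3168 + 0.2006) = 0.612.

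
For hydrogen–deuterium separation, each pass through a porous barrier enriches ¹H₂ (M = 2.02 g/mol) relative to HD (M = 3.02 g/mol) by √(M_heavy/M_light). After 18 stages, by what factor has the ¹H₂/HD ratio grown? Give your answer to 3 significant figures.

Overall factor = α^18 with α = √(3.02/2.02), i.e. (3.02/2.02)^(18/2).
= 1.49505^9 = 37.3.

37.3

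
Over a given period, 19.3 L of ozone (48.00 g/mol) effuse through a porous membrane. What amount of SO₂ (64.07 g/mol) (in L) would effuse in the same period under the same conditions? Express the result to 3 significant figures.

Since effusion rate ∝ 1/√M, rate_SO₂/rate_O₃ = √(M_O₃/M_SO₂) = √(48.00/64.07) = √0.7492 = 0.8656.
So the volume for SO₂ is 19.3 × 0.8656 = 16.7 L.

16.7 L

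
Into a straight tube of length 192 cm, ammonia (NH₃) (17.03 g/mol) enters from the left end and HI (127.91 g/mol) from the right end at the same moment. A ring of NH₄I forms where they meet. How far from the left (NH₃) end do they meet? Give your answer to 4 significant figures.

Distances travelled in equal time are proportional to diffusion rates, so d_NH₃/d_HI = √(M_HI/M_NH₃) = √(127.91/17.03) = 2.741.
With d_NH₃ + d_HI = 192 cm, d_HI = 192/(1 + 2.741) = 51.33 cm.
d_NH₃ = 192 − 51.33 = 140.7 cm.

140.7 cm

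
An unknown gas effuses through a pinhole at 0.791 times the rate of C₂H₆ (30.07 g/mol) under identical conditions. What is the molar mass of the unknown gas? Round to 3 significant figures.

Graham's law gives rate_X/rate_C₂H₆ = √(M_C₂H₆/M_X).
0.791 = √(30.07/M_X)
M_X = 30.07 / 0.791² = 30.07 / 0.6257 = 48.1 g/mol

48.1 g/mol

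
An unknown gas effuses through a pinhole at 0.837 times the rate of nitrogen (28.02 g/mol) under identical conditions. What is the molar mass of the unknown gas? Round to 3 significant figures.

Using Graham's law: rate_X/rate_N₂ = √(M_N₂/M_X).
0.837 = √(28.02/M_X)
M_X = 28.02 / 0.837² = 28.02 / 0.7006 = 40.0 g/mol

40.0 g/mol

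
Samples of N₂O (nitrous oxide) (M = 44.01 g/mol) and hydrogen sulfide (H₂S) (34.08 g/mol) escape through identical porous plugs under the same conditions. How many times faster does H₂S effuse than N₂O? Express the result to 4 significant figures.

1.136

By Graham's law, rate_H₂S/rate_N₂O = √(M_N₂O/M_H₂S) = √(44.01/34.08) = √1.291 = 1.136.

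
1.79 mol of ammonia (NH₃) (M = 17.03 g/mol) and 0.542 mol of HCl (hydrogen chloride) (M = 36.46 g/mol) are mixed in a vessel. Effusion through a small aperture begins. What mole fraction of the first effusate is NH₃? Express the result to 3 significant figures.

0.829

Each component's effusion rate ∝ (its partial pressure)·(1/√M) ∝ n_i/√M_i.
x_NH₃(eff) = (n_NH₃/√M_NH₃) / (n_NH₃/√M_NH₃ + n_HCl/√M_HCl)
= (1.79/√17.03) / (1.79/√17.03 + 0.542/√36.46) = 0.4338/(0.4338 + 0.08976) = 0.829.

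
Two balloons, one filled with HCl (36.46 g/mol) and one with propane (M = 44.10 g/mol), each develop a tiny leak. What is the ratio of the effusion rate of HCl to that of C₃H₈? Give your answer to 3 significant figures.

1.10

Since effusion rate ∝ 1/√M, rate_HCl/rate_C₃H₈ = √(M_C₃H₈/M_HCl) = √(44.10/36.46) = √1.210 = 1.10.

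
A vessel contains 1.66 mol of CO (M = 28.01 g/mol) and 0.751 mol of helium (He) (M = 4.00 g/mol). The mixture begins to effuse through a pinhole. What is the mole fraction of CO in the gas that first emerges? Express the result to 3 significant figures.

0.455

Effusion rate of each component ∝ n_i/√M_i (partial pressure × 1/√M).
x_CO(eff) = (n_CO/√M_CO) / (n_CO/√M_CO + n_He/√M_He)
= (1.66/√28.01) / (1.66/√28.01 + 0.751/√4.00) = 0.3137/(0.3137 + 0.3755) = 0.455.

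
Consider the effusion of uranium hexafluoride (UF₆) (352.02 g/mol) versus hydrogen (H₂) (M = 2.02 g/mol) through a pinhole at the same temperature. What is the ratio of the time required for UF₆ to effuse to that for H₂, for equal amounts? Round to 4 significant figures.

13.20

Since effusion rate ∝ 1/√M, t_UF₆/t_H₂ = √(M_UF₆/M_H₂) = √(352.02/2.02) = √174.3 = 13.20.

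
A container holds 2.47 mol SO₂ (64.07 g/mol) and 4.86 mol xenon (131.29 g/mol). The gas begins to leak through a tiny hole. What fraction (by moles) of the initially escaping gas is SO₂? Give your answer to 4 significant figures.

0.4211

Effusion rate of each component ∝ n_i/√M_i (partial pressure × 1/√M).
So x_SO₂ in the escaping gas = (n_SO₂/√M_SO₂) / Σ(n_i/√M_i)
= (2.47/√64.07) / (2.47/√64.07 + 4.86/√131.29) = 0.3086/(0.3086 + 0.4242) = 0.4211.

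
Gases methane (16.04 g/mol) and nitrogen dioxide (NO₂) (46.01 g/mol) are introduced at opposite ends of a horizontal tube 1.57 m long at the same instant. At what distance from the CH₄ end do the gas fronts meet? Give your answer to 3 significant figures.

0.987 m

The fronts meet when d_CH₄ + d_NO₂ = L with d_CH₄/d_NO₂ = √(M_NO₂/M_CH₄) (Graham's law). Here √(M_NO₂/M_CH₄) = √(46.01/16.04) = 1.694.
With d_CH₄ + d_NO₂ = 1.57 m, d_NO₂ = 1.57/(1 + 1.694) = 0.5829 m.
d_CH₄ = 1.57 − 0.5829 = 0.987 m.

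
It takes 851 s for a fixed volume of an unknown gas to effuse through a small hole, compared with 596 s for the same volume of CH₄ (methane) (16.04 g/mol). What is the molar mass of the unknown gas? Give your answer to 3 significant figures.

32.7 g/mol

Graham's law gives t_X/t_CH₄ = √(M_X/M_CH₄).
851/596 = 1.428 = √(M_X/16.04)
M_X = 16.04 × 1.428² = 16.04 × 2.039 = 32.7 g/mol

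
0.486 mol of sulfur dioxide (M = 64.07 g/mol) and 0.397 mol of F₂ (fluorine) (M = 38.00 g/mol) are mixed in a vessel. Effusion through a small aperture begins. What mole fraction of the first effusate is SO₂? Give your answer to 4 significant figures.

0.4853

Rate_i ∝ x_i/√M_i (Graham's law weighted by mole fraction), so the effusate composition follows n_i/√M_i.
Mole fraction of SO₂ in the effusate = (n_SO₂/√M_SO₂) / (n_SO₂/√M_SO₂ + n_F₂/√M_F₂)
= (0.486/√64.07) / (0.486/√64.07 + 0.397/√38.00) = 0.06072/(0.06072 + 0.06440) = 0.4853.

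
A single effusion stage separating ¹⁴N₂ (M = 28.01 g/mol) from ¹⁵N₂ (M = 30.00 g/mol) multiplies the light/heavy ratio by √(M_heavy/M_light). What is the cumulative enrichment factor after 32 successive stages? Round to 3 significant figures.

Each stage multiplies the ratio by α = √(30.00/28.01), so after 32 stages the overall factor is α^32 = (30.00/28.01)^(32/2).
= 1.07105^16 = 3.00.

3.00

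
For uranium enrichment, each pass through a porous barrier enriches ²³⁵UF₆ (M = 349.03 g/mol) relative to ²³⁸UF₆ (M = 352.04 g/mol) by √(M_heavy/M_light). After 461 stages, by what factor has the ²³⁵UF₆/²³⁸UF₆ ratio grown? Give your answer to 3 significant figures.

7.24

After 461 stages the ratio has grown by (√(352.04/349.03))^461 = (352.04/349.03)^(461/2).
= 1.00862^(461/2) = 7.24.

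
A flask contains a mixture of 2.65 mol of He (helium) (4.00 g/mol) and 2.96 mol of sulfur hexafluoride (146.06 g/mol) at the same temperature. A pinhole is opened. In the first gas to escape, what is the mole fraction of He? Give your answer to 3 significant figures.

0.844

Each component's effusion rate ∝ (its partial pressure)·(1/√M) ∝ n_i/√M_i.
So x_He in the escaping gas = (n_He/√M_He) / Σ(n_i/√M_i)
= (2.65/√4.00) / (2.65/√4.00 + 2.96/√146.06) = 1.325/(1.325 + 0.2449) = 0.844.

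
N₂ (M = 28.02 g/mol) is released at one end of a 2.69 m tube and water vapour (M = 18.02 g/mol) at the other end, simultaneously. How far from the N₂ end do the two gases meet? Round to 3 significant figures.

1.20 m

Graham's law gives d_N₂/d_H₂O = rate_N₂/rate_H₂O = √(M_H₂O/M_N₂) = √(18.02/28.02) = 0.8019.
With d_N₂ + d_H₂O = 2.69 m, d_H₂O = 2.69/(1 + 0.8019) = 1.493 m.
d_N₂ = 2.69 − 1.493 = 1.20 m.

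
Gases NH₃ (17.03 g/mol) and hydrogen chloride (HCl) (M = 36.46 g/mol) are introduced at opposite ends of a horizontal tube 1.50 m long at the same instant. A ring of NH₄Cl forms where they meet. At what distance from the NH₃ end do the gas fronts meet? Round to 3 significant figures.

0.891 m

Graham's law gives d_NH₃/d_HCl = rate_NH₃/rate_HCl = √(M_HCl/M_NH₃) = √(36.46/17.03) = 1.463.
With d_NH₃ + d_HCl = 1.50 m, d_HCl = 1.50/(1 + 1.463) = 0.6090 m.
d_NH₃ = 1.50 − 0.6090 = 0.891 m.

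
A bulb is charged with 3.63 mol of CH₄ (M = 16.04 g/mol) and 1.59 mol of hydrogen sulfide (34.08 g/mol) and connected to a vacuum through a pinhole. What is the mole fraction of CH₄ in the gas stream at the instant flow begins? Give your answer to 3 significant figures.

Effusion rate of each component ∝ n_i/√M_i (partial pressure × 1/√M).
x_CH₄(eff) = (n_CH₄/√M_CH₄) / (n_CH₄/√M_CH₄ + n_H₂S/√M_H₂S)
= (3.63/√16.04) / (3.63/√16.04 + 1.59/√34.08) = 0.9064/(0.9064 + 0.2724) = 0.769.

0.769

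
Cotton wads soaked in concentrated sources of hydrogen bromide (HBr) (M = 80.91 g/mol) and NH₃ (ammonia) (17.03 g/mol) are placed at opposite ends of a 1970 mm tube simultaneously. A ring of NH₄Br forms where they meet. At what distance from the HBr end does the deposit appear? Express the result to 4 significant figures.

619.6 mm

Distances travelled in equal time are proportional to diffusion rates, so d_HBr/d_NH₃ = √(M_NH₃/M_HBr) = √(17.03/80.91) = 0.4588.
With d_HBr + d_NH₃ = 1970 mm, d_NH₃ = 1970/(1 + 0.4588) = 1350 mm.
d_HBr = 1970 − 1350 = 619.6 mm.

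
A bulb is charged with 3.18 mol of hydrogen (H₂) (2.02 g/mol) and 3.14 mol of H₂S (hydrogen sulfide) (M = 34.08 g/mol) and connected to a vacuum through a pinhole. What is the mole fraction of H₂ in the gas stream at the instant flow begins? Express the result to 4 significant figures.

0.8062

Effusion rate of each component ∝ n_i/√M_i (partial pressure × 1/√M).
x_H₂(eff) = (n_H₂/√M_H₂) / (n_H₂/√M_H₂ + n_H₂S/√M_H₂S)
= (3.18/√2.02) / (3.18/√2.02 + 3.14/√34.08) = 2.237/(2.237 + 0.5379) = 0.8062.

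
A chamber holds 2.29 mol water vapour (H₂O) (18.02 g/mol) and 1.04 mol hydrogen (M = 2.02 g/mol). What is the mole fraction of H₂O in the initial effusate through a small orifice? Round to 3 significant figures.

The effusion rate of species i is ∝ p_i/√M_i ∝ n_i/√M_i.
Mole fraction of H₂O in the effusate = (n_H₂O/√M_H₂O) / (n_H₂O/√M_H₂O + n_H₂/√M_H₂)
= (2.29/√18.02) / (2.29/√18.02 + 1.04/√2.02) = 0.5395/(0.5395 + 0.7317) = 0.424.

0.424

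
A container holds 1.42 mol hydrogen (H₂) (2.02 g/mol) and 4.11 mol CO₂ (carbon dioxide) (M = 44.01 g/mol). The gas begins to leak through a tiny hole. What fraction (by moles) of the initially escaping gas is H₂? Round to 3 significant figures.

Rate_i ∝ x_i/√M_i (Graham's law weighted by mole fraction), so the effusate composition follows n_i/√M_i.
x_H₂(eff) = (n_H₂/√M_H₂) / (n_H₂/√M_H₂ + n_CO₂/√M_CO₂)
= (1.42/√2.02) / (1.42/√2.02 + 4.11/√44.01) = 0.9991/(0.9991 + 0.6195) = 0.617.

0.617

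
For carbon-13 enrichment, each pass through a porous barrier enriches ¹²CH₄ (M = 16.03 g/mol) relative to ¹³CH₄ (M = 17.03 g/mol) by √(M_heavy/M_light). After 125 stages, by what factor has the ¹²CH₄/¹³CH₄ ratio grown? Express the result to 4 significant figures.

The single-stage factor is √(M_heavy/M_light), so 125 stages give [√(17.03/16.03)]^125 = (17.03/16.03)^(125/2).
= 1.06238^(125/2) = 43.91.

43.91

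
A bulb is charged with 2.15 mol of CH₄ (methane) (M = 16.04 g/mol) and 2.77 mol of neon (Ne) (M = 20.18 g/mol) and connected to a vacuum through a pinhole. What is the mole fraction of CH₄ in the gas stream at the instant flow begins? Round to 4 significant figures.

Effusion rate of each component ∝ n_i/√M_i (partial pressure × 1/√M).
x_CH₄(eff) = (n_CH₄/√M_CH₄) / (n_CH₄/√M_CH₄ + n_Ne/√M_Ne)
= (2.15/√16.04) / (2.15/√16.04 + 2.77/√20.18) = 0.5368/(0.5368 + 0.6166) = 0.4654.

0.4654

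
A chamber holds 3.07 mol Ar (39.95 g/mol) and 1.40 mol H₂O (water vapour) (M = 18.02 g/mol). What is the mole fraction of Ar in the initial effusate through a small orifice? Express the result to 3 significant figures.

Each component's effusion rate ∝ (its partial pressure)·(1/√M) ∝ n_i/√M_i.
So x_Ar in the escaping gas = (n_Ar/√M_Ar) / Σ(n_i/√M_i)
= (3.07/√39.95) / (3.07/√39.95 + 1.40/√18.02) = 0.4857/(0.4857 + 0.3298) = 0.596.

0.596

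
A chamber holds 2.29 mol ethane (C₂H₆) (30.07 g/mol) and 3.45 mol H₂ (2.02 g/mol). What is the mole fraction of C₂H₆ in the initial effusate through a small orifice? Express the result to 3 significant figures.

0.147

Each component's effusion rate ∝ (its partial pressure)·(1/√M) ∝ n_i/√M_i.
x_C₂H₆(eff) = (n_C₂H₆/√M_C₂H₆) / (n_C₂H₆/√M_C₂H₆ + n_H₂/√M_H₂)
= (2.29/√30.07) / (2.29/√30.07 + 3.45/√2.02) = 0.4176/(0.4176 + 2.427) = 0.147.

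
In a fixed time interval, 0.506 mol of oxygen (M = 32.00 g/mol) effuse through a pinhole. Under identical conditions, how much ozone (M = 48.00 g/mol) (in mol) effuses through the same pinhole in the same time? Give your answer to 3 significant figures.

From Graham's law, rate_O₃/rate_O₂ = √(M_O₂/M_O₃) = √(32.00/48.00) = √0.6667 = 0.8165.
So the amount for O₃ is 0.506 × 0.8165 = 0.413 mol.

0.413 mol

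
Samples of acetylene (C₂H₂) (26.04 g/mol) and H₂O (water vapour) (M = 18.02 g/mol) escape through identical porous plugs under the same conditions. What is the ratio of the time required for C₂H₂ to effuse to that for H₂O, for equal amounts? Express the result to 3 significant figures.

1.20

Graham's law gives t_C₂H₂/t_H₂O = √(M_C₂H₂/M_H₂O) = √(26.04/18.02) = √1.445 = 1.20.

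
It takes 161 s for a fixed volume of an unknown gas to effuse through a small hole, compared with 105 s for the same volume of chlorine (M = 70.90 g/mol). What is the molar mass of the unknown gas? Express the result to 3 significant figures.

Since effusion rate ∝ 1/√M, t_X/t_Cl₂ = √(M_X/M_Cl₂).
161/105 = 1.533 = √(M_X/70.90)
M_X = 70.90 × 1.533² = 70.90 × 2.351 = 167 g/mol

167 g/mol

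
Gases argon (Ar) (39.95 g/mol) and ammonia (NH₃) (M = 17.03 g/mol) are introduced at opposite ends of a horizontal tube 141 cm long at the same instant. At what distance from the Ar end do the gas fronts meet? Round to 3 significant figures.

55.7 cm

Distances travelled in equal time are proportional to diffusion rates, so d_Ar/d_NH₃ = √(M_NH₃/M_Ar) = √(17.03/39.95) = 0.6529.
With d_Ar + d_NH₃ = 141 cm, d_NH₃ = 141/(1 + 0.6529) = 85.30 cm.
d_Ar = 141 − 85.30 = 55.7 cm.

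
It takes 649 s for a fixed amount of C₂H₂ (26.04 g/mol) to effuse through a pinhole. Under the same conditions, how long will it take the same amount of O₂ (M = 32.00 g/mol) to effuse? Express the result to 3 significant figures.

Since effusion rate ∝ 1/√M, t_O₂/t_C₂H₂ = √(M_O₂/M_C₂H₂) = √(32.00/26.04) = √1.229 = 1.109.
So the time for O₂ is 649 × 1.109 = 719 s.

719 s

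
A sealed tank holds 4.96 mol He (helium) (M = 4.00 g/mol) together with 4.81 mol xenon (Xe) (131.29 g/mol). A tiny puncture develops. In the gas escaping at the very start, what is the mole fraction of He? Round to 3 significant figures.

0.855

Each component's effusion rate ∝ (its partial pressure)·(1/√M) ∝ n_i/√M_i.
x_He(eff) = (n_He/√M_He) / (n_He/√M_He + n_Xe/√M_Xe)
= (4.96/√4.00) / (4.96/√4.00 + 4.81/√131.29) = 2.480/(2.480 + 0.4198) = 0.855.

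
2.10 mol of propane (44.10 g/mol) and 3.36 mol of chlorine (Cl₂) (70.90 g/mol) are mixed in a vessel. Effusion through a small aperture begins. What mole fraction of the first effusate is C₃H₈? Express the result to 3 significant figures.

0.442

Effusion rate of each component ∝ n_i/√M_i (partial pressure × 1/√M).
x_C₃H₈(eff) = (n_C₃H₈/√M_C₃H₈) / (n_C₃H₈/√M_C₃H₈ + n_Cl₂/√M_Cl₂)
= (2.10/√44.10) / (2.10/√44.10 + 3.36/√70.90) = 0.3162/(0.3162 + 0.3990) = 0.442.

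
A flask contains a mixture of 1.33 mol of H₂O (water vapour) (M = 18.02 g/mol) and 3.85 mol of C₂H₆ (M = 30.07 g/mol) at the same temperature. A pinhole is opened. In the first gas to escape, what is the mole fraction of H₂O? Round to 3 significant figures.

0.309

The effusion rate of species i is ∝ p_i/√M_i ∝ n_i/√M_i.
x_H₂O(eff) = (n_H₂O/√M_H₂O) / (n_H₂O/√M_H₂O + n_C₂H₆/√M_C₂H₆)
= (1.33/√18.02) / (1.33/√18.02 + 3.85/√30.07) = 0.3133/(0.3133 + 0.7021) = 0.309.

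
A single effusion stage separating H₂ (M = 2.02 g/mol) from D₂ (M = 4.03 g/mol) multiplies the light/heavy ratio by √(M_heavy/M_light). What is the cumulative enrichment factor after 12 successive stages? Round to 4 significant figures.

The single-stage factor is √(M_heavy/M_light), so 12 stages give [√(4.03/2.02)]^12 = (4.03/2.02)^(12/2).
= 1.99505^6 = 63.06.

63.06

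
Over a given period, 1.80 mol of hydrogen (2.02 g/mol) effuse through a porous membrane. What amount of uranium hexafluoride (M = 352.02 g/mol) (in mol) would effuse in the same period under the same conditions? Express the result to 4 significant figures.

0.1364 mol

Graham's law gives rate_UF₆/rate_H₂ = √(M_H₂/M_UF₆) = √(2.02/352.02) = √0.005738 = 0.07575.
So the amount for UF₆ is 1.80 × 0.07575 = 0.1364 mol.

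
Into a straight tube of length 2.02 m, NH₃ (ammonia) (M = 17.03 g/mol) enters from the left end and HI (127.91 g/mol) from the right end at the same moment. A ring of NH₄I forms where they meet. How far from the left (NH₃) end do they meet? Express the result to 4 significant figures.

The fronts meet when d_NH₃ + d_HI = L with d_NH₃/d_HI = √(M_HI/M_NH₃) (Graham's law). Here √(M_HI/M_NH₃) = √(127.91/17.03) = 2.741.
With d_NH₃ + d_HI = 2.02 m, d_HI = 2.02/(1 + 2.741) = 0.5400 m.
d_NH₃ = 2.02 − 0.5400 = 1.480 m.

1.480 m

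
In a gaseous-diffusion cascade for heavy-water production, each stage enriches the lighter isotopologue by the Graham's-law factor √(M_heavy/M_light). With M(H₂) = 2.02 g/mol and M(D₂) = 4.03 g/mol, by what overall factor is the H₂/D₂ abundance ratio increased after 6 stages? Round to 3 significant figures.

7.94

Overall factor = α^6 with α = √(4.03/2.02), i.e. (4.03/2.02)^(6/2).
= 1.99505^3 = 7.94.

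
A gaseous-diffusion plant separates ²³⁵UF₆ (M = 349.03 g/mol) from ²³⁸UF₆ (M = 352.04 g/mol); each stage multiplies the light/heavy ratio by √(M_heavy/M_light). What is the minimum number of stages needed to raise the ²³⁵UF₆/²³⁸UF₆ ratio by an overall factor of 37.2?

Per stage α = (352.04/349.03)^(1/2) = 1.00862^0.5, giving ln α = 0.004293.
Need α^N ≥ 37.2 ⇒ N ≥ ln(37.2) / ln α = 3.616 / 0.004293 = 842.28.
So at least 843 stages are needed.

843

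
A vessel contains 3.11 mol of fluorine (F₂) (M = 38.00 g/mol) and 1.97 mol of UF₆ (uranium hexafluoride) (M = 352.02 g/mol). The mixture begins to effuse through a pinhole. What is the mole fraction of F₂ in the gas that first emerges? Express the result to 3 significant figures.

The effusion rate of species i is ∝ p_i/√M_i ∝ n_i/√M_i.
Mole fraction of F₂ in the effusate = (n_F₂/√M_F₂) / (n_F₂/√M_F₂ + n_UF₆/√M_UF₆)
= (3.11/√38.00) / (3.11/√38.00 + 1.97/√352.02) = 0.5045/(0.5045 + 0.1050) = 0.828.

0.828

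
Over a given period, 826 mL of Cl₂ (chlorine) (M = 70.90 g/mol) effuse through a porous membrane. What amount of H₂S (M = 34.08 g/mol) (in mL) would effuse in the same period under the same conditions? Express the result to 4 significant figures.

From Graham's law, rate_H₂S/rate_Cl₂ = √(M_Cl₂/M_H₂S) = √(70.90/34.08) = √2.080 = 1.442.
So the volume for H₂S is 826 × 1.442 = 1191 mL.

1191 mL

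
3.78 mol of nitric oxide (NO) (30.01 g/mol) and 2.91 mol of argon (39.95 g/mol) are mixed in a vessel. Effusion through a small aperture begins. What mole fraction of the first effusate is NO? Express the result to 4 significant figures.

Rate_i ∝ x_i/√M_i (Graham's law weighted by mole fraction), so the effusate composition follows n_i/√M_i.
x_NO(eff) = (n_NO/√M_NO) / (n_NO/√M_NO + n_Ar/√M_Ar)
= (3.78/√30.01) / (3.78/√30.01 + 2.91/√39.95) = 0.6900/(0.6900 + 0.4604) = 0.5998.

0.5998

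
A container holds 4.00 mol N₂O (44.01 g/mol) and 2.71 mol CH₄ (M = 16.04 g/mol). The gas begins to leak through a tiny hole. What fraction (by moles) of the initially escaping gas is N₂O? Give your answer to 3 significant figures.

Rate_i ∝ x_i/√M_i (Graham's law weighted by mole fraction), so the effusate composition follows n_i/√M_i.
x_N₂O(eff) = (n_N₂O/√M_N₂O) / (n_N₂O/√M_N₂O + n_CH₄/√M_CH₄)
= (4.00/√44.01) / (4.00/√44.01 + 2.71/√16.04) = 0.6030/(0.6030 + 0.6767) = 0.471.

0.471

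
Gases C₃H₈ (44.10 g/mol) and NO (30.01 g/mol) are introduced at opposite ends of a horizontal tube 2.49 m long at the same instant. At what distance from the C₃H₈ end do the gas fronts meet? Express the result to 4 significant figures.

1.126 m

In equal time, each gas travels a distance ∝ its rate ∝ 1/√M, so d_C₃H₈/d_NO = √(M_NO/M_C₃H₈) = √(30.01/44.10) = 0.8249.
With d_C₃H₈ + d_NO = 2.49 m, d_NO = 2.49/(1 + 0.8249) = 1.364 m.
d_C₃H₈ = 2.49 − 1.364 = 1.126 m.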